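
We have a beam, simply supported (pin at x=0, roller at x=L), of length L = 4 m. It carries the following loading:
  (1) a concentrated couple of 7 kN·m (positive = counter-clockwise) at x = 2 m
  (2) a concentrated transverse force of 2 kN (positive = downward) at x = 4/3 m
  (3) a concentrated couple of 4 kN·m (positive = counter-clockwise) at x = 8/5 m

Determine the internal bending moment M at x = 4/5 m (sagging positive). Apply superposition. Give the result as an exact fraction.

Load 1 — applied couple M₀=7 kN·m at a=2 m (b=L-a=2):
  M_1 = M₀x/L  [x≤a] = 7·(4/5)/4 = 7/5 kN·m
Load 2 — point force P=2 kN at a=4/3 m (b=L-a=8/3):
  M_2 = Pbx/L  [x≤a] = 2·(8/3)·(4/5)/4 = 16/15 kN·m
Load 3 — applied couple M₀=4 kN·m at a=8/5 m (b=L-a=12/5):
  M_3 = M₀x/L  [x≤a] = 4·(4/5)/4 = 4/5 kN·m
Superposition: M = Σ M_i = 49/15 kN·m ≈ 3.266667 kN·m

M(4/5) = 49/15 kN·m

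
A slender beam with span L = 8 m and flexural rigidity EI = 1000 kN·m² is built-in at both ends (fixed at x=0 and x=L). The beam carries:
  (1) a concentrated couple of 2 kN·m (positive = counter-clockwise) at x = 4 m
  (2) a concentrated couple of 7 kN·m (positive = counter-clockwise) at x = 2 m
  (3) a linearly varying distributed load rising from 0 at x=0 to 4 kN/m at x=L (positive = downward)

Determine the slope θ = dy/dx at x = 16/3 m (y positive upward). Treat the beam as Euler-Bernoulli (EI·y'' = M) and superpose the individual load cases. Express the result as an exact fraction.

Load 1 — applied couple M₀=2 kN·m at a=4 m (b=L-a=4):
  θ_1 = (R_Ax²/2 - M_Ax - M₀(x-a))/EI  [x>a] with R_A=3/8, M_A=1/2 = ((3/8)·(16/3)²/2 - (1/2)·(16/3) - 2·((16/3)-4))/1000 = 0 rad
Load 2 — applied couple M₀=7 kN·m at a=2 m (b=L-a=6):
  θ_2 = (R_Ax²/2 - M_Ax - M₀(x-a))/EI  [x>a] with R_A=63/64, M_A=-21/16 = ((63/64)·(16/3)²/2 - (-21/16)·(16/3) - 7·((16/3)-2))/1000 = -7/3000 rad
Load 3 — triangular load w₀=4 kN/m (0→w₀ over full span):
  θ_3 = -w₀(2x(L-x)(L-2x)(x+2L)+x²(L-x)²)/(120LEI) = -4·(2·(16/3)·(8-(16/3))·(8-2·(16/3))·((16/3)+2·8)+(16/3)²·(8-(16/3))²)/(120·8·1000) = 896/151875 rad
Superposition: θ = Σ θ_i = 4333/1215000 rad ≈ 0.003566 rad

θ(16/3) = 4333/1215000 rad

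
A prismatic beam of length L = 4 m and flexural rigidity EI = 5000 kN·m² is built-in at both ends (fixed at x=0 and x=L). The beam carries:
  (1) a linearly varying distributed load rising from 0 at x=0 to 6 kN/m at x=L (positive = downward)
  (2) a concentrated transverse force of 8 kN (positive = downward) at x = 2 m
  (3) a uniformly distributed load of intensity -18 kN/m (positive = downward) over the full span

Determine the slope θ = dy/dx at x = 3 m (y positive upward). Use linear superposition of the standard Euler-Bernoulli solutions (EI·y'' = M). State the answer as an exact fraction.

Load 1 — triangular load w₀=6 kN/m (0→w₀ over full span):
  θ_1 = -w₀(2x(L-x)(L-2x)(x+2L)+x²(L-x)²)/(120LEI) = -6·(2·3·(4-3)·(4-2·3)·(3+2·4)+3²·(4-3)²)/(120·4·5000) = 123/400000 rad
Load 2 — point force P=8 kN at a=2 m (b=L-a=2):
  θ_2 = Pa²(L-x)(2bL-(3b+a)(L-x))/(2L³EI)  [x>a] = 8·2²·(4-3)·(2·2·4-(3·2+2)·(4-3))/(2·4³·5000) = 1/2500 rad
Load 3 — uniform load w=-18 kN/m over full span:
  θ_3 = -wx(L-x)(L-2x)/(12EI) = -(-18)·3·(4-3)·(4-2·3)/(12·5000) = -9/5000 rad
Superposition: θ = Σ θ_i = -437/400000 rad ≈ -0.001092 rad

θ(3) = -437/400000 rad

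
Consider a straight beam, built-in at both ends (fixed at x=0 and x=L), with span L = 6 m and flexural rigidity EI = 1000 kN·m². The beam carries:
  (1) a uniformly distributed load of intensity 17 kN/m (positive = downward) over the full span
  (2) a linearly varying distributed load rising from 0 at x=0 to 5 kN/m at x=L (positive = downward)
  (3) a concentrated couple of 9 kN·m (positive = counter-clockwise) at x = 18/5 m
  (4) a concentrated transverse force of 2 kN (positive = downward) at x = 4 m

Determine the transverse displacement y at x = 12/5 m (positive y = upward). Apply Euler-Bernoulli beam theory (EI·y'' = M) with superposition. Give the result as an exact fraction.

y(12/5) = -76201/1171875 m

Load 1 — uniform load w=17 kN/m over full span:
  y_1 = -wx²(L-x)²/(24EI) = -17·(12/5)²·(6-(12/5))²/(24·1000) = -4131/78125 m
Load 2 — triangular load w₀=5 kN/m (0→w₀ over full span):
  y_2 = -w₀x²(L-x)²(x+2L)/(120LEI) = -5·(12/5)²·(6-(12/5))²·((12/5)+2·6)/(120·6·1000) = -2916/390625 m
Load 3 — applied couple M₀=9 kN·m at a=18/5 m (b=L-a=12/5):
  y_3 = (R_Ax³/6 - M_Ax²/2)/EI  [x≤a] with R_A=54/25, M_A=72/25 = ((54/25)·(12/5)³/6 - (72/25)·(12/5)²/2)/1000 = -1296/390625 m
Load 4 — point force P=2 kN at a=4 m (b=L-a=2):
  y_4 = -Pb²x²(3aL-(3a+b)x)/(6L³EI)  [x≤a] = -2·2²·(12/5)²·(3·4·6-(3·4+2)·(12/5))/(6·6³·1000) = -64/46875 m
Superposition: y = Σ y_i = -76201/1171875 m ≈ -0.065025 m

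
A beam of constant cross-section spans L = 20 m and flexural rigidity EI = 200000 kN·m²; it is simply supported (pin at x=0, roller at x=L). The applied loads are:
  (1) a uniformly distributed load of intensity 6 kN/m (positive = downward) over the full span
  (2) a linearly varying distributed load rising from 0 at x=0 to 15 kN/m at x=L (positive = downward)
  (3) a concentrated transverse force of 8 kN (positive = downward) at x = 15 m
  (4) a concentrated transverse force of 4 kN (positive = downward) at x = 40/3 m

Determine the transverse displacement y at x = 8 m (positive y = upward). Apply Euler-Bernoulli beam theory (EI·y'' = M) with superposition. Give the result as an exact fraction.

Load 1 — uniform load w=6 kN/m over full span:
  y_1 = -wx(L³-2Lx²+x³)/(24EI) = -6·8·(20³-2·20·8²+8³)/(24·200000) = -186/3125 m
Load 2 — triangular load w₀=15 kN/m (0→w₀ over full span):
  y_2 = -w₀x(7L⁴-10L²x²+3x⁴)/(360LEI) = -15·8·(7·20⁴-10·20²·8²+3·8⁴)/(360·20·200000) = -1141/15625 m
Load 3 — point force P=8 kN at a=15 m (b=L-a=5):
  y_3 = -Pbx(L²-b²-x²)/(6LEI)  [x≤a] = -8·5·8·(20²-5²-8²)/(6·20·200000) = -311/75000 m
Load 4 — point force P=4 kN at a=40/3 m (b=L-a=20/3):
  y_4 = -Pbx(L²-b²-x²)/(6LEI)  [x≤a] = -4·(20/3)·8·(20²-(20/3)²-8²)/(6·20·200000) = -656/253125 m
Superposition: y = Σ y_i = -1410233/10125000 m ≈ -0.139282 m

y(8) = -1410233/10125000 m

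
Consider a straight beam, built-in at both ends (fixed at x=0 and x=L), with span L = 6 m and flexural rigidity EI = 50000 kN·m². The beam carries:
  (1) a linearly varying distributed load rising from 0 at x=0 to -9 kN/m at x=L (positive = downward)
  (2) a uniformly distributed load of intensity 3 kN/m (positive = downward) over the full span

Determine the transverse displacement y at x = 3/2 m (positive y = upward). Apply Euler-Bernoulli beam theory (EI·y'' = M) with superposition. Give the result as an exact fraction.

Load 1 — triangular load w₀=-9 kN/m (0→w₀ over full span):
  y_1 = -w₀x²(L-x)²(x+2L)/(120LEI) = -(-9)·(3/2)²·(6-(3/2))²·((3/2)+2·6)/(120·6·50000) = 19683/128000000 m
Load 2 — uniform load w=3 kN/m over full span:
  y_2 = -wx²(L-x)²/(24EI) = -3·(3/2)²·(6-(3/2))²/(24·50000) = -729/6400000 m
Superposition: y = Σ y_i = 5103/128000000 m ≈ 0.000040 m

y(3/2) = 5103/128000000 m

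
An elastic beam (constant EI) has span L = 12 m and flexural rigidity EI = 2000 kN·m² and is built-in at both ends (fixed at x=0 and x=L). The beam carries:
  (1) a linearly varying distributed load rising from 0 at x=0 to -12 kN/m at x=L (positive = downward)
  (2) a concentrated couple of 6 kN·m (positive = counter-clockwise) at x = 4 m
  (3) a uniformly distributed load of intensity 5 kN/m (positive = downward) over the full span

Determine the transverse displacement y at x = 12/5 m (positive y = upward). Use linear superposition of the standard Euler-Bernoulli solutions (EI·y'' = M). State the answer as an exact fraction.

Load 1 — triangular load w₀=-12 kN/m (0→w₀ over full span):
  y_1 = -w₀x²(L-x)²(x+2L)/(120LEI) = -(-12)·(12/5)²·(12-(12/5))²·((12/5)+2·12)/(120·12·2000) = 114048/1953125 m
Load 2 — applied couple M₀=6 kN·m at a=4 m (b=L-a=8):
  y_2 = (R_Ax³/6 - M_Ax²/2)/EI  [x≤a] with R_A=2/3, M_A=0 = ((2/3)·(12/5)³/6 - 0·(12/5)²/2)/2000 = 12/15625 m
Load 3 — uniform load w=5 kN/m over full span:
  y_3 = -wx²(L-x)²/(24EI) = -5·(12/5)²·(12-(12/5))²/(24·2000) = -864/15625 m
Superposition: y = Σ y_i = 7548/1953125 m ≈ 0.003865 m

y(12/5) = 7548/1953125 m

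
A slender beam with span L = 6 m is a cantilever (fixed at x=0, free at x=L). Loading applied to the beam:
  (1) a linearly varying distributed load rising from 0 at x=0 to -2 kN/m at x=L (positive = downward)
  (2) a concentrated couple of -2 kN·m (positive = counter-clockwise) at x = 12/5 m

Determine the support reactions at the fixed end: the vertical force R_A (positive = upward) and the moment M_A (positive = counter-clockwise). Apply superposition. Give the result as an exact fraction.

R_A = -6 kN, M_A = -22 kN·m

Load 1 — triangular load w₀=-2 kN/m (0→w₀ over full span):
  R_A = w₀L/2 = (-2)·6/2 = -6 kN
  M_A = w₀L²/3 = (-2)·6²/3 = -24 kN·m
Load 2 — applied couple M₀=-2 kN·m at a=12/5 m (b=L-a=18/5):
  R_A = 0 kN
  M_A = -M₀ = -(-2) = 2 kN·m
Superposition: R_A = -6 kN, M_A = -22 kN·m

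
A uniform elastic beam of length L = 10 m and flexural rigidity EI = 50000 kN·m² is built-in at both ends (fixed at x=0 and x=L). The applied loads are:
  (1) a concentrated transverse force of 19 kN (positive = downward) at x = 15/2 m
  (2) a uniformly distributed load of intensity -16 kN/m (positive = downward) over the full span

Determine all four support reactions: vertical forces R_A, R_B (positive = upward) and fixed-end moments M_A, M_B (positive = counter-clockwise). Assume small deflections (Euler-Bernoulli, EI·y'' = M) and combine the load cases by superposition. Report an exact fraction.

Load 1 — point force P=19 kN at a=15/2 m (b=L-a=5/2):
  R_A = Pb²(3a+b)/L³ = 19·(5/2)²·(3·(15/2)+(5/2))/10³ = 95/32 kN
  M_A = Pab²/L² = 19·(15/2)·(5/2)²/10² = 285/32 kN·m
  R_B = Pa²(a+3b)/L³ = 19·(15/2)²·((15/2)+3·(5/2))/10³ = 513/32 kN
  M_B = -Pa²b/L² = -19·(15/2)²·(5/2)/10² = -855/32 kN·m
Load 2 — uniform load w=-16 kN/m over full span:
  R_A = wL/2 = (-16)·10/2 = -80 kN
  M_A = wL²/12 = (-16)·10²/12 = -400/3 kN·m
  R_B = wL/2 = (-16)·10/2 = -80 kN
  M_B = -wL²/12 = -(-16)·10²/12 = 400/3 kN·m
Superposition: R_A = -2465/32 kN, M_A = -11945/96 kN·m, R_B = -2047/32 kN, M_B = 10235/96 kN·m

R_A = -2465/32 kN, M_A = -11945/96 kN·m, R_B = -2047/32 kN, M_B = 10235/96 kN·m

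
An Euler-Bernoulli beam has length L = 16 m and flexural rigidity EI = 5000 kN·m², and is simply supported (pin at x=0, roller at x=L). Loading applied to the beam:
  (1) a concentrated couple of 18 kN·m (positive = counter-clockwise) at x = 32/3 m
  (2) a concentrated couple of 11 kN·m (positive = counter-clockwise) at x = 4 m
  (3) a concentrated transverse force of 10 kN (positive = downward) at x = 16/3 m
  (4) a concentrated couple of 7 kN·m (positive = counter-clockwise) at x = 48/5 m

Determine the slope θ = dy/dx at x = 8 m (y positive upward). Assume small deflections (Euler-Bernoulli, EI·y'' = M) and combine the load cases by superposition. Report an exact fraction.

Load 1 — applied couple M₀=18 kN·m at a=32/3 m (b=L-a=16/3):
  θ_1 = (M₀x²/(2L)+C₁)/EI  [x≤a] with C₁=M₀(3b²-L²)/(6L)=-32 = (18·8²/(2·16)+(-32))/5000 = 1/1250 rad
Load 2 — applied couple M₀=11 kN·m at a=4 m (b=L-a=12):
  θ_2 = (M₀x²/(2L)-M₀(x-a)+C₁)/EI  [x>a] with C₁=M₀(3b²-L²)/(6L)=121/6 = (11·8²/(2·16)-11·(8-4)+(121/6))/5000 = -11/30000 rad
Load 3 — point force P=10 kN at a=16/3 m (b=L-a=32/3):
  θ_3 = -Pa(2L²-6Lx+3x²+a²)/(6LEI)  [x>a] = -10·(16/3)·(2·16²-6·16·8+3·8²+(16/3)²)/(6·16·5000) = 8/2025 rad
Load 4 — applied couple M₀=7 kN·m at a=48/5 m (b=L-a=32/5):
  θ_4 = (M₀x²/(2L)+C₁)/EI  [x≤a] with C₁=M₀(3b²-L²)/(6L)=-728/75 = (7·8²/(2·16)+(-728/75))/5000 = 161/187500 rad
Superposition: θ = Σ θ_i = 106163/20250000 rad ≈ 0.005243 rad

θ(8) = 106163/20250000 rad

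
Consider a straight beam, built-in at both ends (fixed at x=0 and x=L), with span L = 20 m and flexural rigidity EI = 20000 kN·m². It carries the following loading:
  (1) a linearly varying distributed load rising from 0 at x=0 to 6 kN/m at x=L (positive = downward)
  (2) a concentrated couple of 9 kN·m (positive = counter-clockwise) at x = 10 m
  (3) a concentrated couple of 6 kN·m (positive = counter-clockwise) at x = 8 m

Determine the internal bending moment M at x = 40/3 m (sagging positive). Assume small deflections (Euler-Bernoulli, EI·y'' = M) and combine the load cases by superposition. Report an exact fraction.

Load 1 — triangular load w₀=6 kN/m (0→w₀ over full span):
  M_1 = 3w₀Lx/20 - w₀L²/30 - w₀x³/(6L) = 3·6·20·(40/3)/20 - 6·20²/30 - 6·(40/3)³/(6·20) = 1120/27 kN·m
Load 2 — applied couple M₀=9 kN·m at a=10 m (b=L-a=10):
  M_2 = R_Ax - M_A - M₀  [x>a] with R_A=27/40, M_A=9/4 = (27/40)·(40/3) - (9/4) - 9 = -9/4 kN·m
Load 3 — applied couple M₀=6 kN·m at a=8 m (b=L-a=12):
  M_3 = R_Ax - M_A - M₀  [x>a] with R_A=54/125, M_A=18/25 = (54/125)·(40/3) - (18/25) - 6 = -24/25 kN·m
Superposition: M = Σ M_i = 103333/2700 kN·m ≈ 38.271481 kN·m

M(40/3) = 103333/2700 kN·m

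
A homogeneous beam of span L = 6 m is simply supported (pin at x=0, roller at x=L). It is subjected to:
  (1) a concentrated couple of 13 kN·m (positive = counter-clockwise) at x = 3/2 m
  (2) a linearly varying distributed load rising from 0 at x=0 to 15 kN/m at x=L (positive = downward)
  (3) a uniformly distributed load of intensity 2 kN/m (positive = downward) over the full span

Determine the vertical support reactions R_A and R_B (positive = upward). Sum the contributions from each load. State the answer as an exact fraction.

R_A = 139/6 kN, R_B = 203/6 kN

Load 1 — applied couple M₀=13 kN·m at a=3/2 m (b=L-a=9/2):
  R_A = M₀/L = 13/6 kN
  R_B = -M₀/L = -13/6 kN
Load 2 — triangular load w₀=15 kN/m (0→w₀ over full span):
  R_A = w₀L/6 = 15·6/6 = 15 kN
  R_B = w₀L/3 = 15·6/3 = 30 kN
Load 3 — uniform load w=2 kN/m over full span:
  R_A = wL/2 = 2·6/2 = 6 kN
  R_B = wL/2 = 2·6/2 = 6 kN
Superposition: R_A = 139/6 kN, R_B = 203/6 kN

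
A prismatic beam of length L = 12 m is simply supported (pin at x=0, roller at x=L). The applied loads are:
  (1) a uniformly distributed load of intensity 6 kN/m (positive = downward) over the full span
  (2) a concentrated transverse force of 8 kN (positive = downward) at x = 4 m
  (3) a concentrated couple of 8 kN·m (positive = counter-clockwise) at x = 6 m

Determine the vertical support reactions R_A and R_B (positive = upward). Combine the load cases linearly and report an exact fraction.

Load 1 — uniform load w=6 kN/m over full span:
  R_A = wL/2 = 6·12/2 = 36 kN
  R_B = wL/2 = 6·12/2 = 36 kN
Load 2 — point force P=8 kN at a=4 m (b=L-a=8):
  R_A = Pb/L = 8·8/12 = 16/3 kN
  R_B = Pa/L = 8·4/12 = 8/3 kN
Load 3 — applied couple M₀=8 kN·m at a=6 m (b=L-a=6):
  R_A = M₀/L = 8/12 = 2/3 kN
  R_B = -M₀/L = -8/12 = -2/3 kN
Superposition: R_A = 42 kN, R_B = 38 kN

R_A = 42 kN, R_B = 38 kN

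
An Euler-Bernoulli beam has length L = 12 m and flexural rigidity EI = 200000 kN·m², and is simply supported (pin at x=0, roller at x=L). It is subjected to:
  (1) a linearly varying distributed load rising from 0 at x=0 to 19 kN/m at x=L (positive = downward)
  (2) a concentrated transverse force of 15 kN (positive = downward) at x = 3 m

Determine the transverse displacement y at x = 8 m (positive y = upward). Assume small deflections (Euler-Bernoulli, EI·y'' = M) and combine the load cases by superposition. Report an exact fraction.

Load 1 — triangular load w₀=19 kN/m (0→w₀ over full span):
  y_1 = -w₀x(7L⁴-10L²x²+3x⁴)/(360LEI) = -19·8·(7·12⁴-10·12²·8²+3·8⁴)/(360·12·200000) = -323/28125 m
Load 2 — point force P=15 kN at a=3 m (b=L-a=9):
  y_2 = -Pa(L-x)(2Lx-a²-x²)/(6LEI)  [x>a] = -15·3·(12-8)·(2·12·8-3²-8²)/(6·12·200000) = -119/80000 m
Superposition: y = Σ y_i = -46699/3600000 m ≈ -0.012972 m

y(8) = -46699/3600000 m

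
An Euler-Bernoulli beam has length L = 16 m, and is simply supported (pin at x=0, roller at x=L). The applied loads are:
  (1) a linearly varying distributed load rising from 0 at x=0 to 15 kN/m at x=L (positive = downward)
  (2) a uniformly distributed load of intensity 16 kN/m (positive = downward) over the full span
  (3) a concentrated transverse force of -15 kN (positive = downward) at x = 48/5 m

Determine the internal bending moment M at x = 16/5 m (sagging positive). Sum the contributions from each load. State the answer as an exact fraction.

M(16/5) = 10784/25 kN·m

Load 1 — triangular load w₀=15 kN/m (0→w₀ over full span):
  M_1 = w₀Lx/6 - w₀x³/(6L) = 15·16·(16/5)/6 - 15·(16/5)³/(6·16) = 3072/25 kN·m
Load 2 — uniform load w=16 kN/m over full span:
  M_2 = wx(L-x)/2 = 16·(16/5)·(16-(16/5))/2 = 8192/25 kN·m
Load 3 — point force P=-15 kN at a=48/5 m (b=L-a=32/5):
  M_3 = Pbx/L  [x≤a] = (-15)·(32/5)·(16/5)/16 = -96/5 kN·m
Superposition: M = Σ M_i = 10784/25 kN·m ≈ 431.360000 kN·m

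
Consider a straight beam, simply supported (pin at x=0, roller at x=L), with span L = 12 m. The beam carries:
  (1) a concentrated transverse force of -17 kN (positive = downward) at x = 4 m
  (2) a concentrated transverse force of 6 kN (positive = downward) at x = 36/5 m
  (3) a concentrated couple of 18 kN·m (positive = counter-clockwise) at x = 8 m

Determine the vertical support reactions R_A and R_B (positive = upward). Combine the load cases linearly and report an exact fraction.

R_A = -223/30 kN, R_B = -107/30 kN

Load 1 — point force P=-17 kN at a=4 m (b=L-a=8):
  R_A = Pb/L = (-17)·8/12 = -34/3 kN
  R_B = Pa/L = (-17)·4/12 = -17/3 kN
Load 2 — point force P=6 kN at a=36/5 m (b=L-a=24/5):
  R_A = Pb/L = 6·(24/5)/12 = 12/5 kN
  R_B = Pa/L = 6·(36/5)/12 = 18/5 kN
Load 3 — applied couple M₀=18 kN·m at a=8 m (b=L-a=4):
  R_A = M₀/L = 18/12 = 3/2 kN
  R_B = -M₀/L = -18/12 = -3/2 kN
Superposition: R_A = -223/30 kN, R_B = -107/30 kN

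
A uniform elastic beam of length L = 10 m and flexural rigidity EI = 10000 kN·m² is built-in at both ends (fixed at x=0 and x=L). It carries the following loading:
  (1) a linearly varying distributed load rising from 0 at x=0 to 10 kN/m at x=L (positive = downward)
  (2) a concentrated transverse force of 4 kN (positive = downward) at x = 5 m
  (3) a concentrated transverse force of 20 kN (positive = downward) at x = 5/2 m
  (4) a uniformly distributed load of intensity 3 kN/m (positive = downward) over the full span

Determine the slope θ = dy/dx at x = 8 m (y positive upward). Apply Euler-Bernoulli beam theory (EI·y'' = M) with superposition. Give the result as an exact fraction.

Load 1 — triangular load w₀=10 kN/m (0→w₀ over full span):
  θ_1 = -w₀(2x(L-x)(L-2x)(x+2L)+x²(L-x)²)/(120LEI) = -10·(2·8·(10-8)·(10-2·8)·(8+2·10)+8²·(10-8)²)/(120·10·10000) = 8/1875 rad
Load 2 — point force P=4 kN at a=5 m (b=L-a=5):
  θ_2 = Pa²(L-x)(2bL-(3b+a)(L-x))/(2L³EI)  [x>a] = 4·5²·(10-8)·(2·5·10-(3·5+5)·(10-8))/(2·10³·10000) = 3/5000 rad
Load 3 — point force P=20 kN at a=5/2 m (b=L-a=15/2):
  θ_3 = Pa²(L-x)(2bL-(3b+a)(L-x))/(2L³EI)  [x>a] = 20·(5/2)²·(10-8)·(2·(15/2)·10-(3·(15/2)+(5/2))·(10-8))/(2·10³·10000) = 1/800 rad
Load 4 — uniform load w=3 kN/m over full span:
  θ_4 = -wx(L-x)(L-2x)/(12EI) = -3·8·(10-8)·(10-2·8)/(12·10000) = 3/1250 rad
Superposition: θ = Σ θ_i = 511/60000 rad ≈ 0.008517 rad

θ(8) = 511/60000 rad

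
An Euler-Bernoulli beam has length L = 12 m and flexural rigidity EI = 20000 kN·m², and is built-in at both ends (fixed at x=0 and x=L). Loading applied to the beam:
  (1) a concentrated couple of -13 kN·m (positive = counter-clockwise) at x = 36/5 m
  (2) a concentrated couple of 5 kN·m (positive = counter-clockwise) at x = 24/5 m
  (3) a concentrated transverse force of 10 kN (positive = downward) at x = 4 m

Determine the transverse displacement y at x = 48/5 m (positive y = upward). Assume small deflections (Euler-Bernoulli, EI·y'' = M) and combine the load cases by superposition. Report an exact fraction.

y(48/5) = -20273/23437500 m

Load 1 — applied couple M₀=-13 kN·m at a=36/5 m (b=L-a=24/5):
  y_1 = (R_Ax³/6 - M_Ax²/2 - M₀(x-a)²/2)/EI  [x>a] with R_A=-39/25, M_A=-104/25 = ((-39/25)·(48/5)³/6 - (-104/25)·(48/5)²/2 - (-13)·((48/5)-(36/5))²/2)/20000 = -351/7812500 m
Load 2 — applied couple M₀=5 kN·m at a=24/5 m (b=L-a=36/5):
  y_2 = (R_Ax³/6 - M_Ax²/2 - M₀(x-a)²/2)/EI  [x>a] with R_A=3/5, M_A=3/5 = ((3/5)·(48/5)³/6 - (3/5)·(48/5)²/2 - 5·((48/5)-(24/5))²/2)/20000 = 63/390625 m
Load 3 — point force P=10 kN at a=4 m (b=L-a=8):
  y_3 = -Pa²(L-x)²(3bL-(3b+a)(L-x))/(6L³EI)  [x>a] = -10·4²·(12-(48/5))²·(3·8·12-(3·8+4)·(12-(48/5)))/(6·12³·20000) = -46/46875 m
Superposition: y = Σ y_i = -20273/23437500 m ≈ -0.000865 m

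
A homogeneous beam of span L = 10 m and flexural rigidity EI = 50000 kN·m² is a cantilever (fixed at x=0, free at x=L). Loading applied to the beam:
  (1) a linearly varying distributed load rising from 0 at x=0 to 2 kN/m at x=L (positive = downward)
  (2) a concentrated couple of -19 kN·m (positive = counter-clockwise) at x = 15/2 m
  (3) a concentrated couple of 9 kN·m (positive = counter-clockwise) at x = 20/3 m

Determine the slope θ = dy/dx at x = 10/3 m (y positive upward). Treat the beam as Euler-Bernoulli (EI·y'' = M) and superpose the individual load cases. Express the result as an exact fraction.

Load 1 — triangular load w₀=2 kN/m (0→w₀ over full span):
  θ_1 = (w₀Lx²/4-w₀L²x/3-w₀x⁴/(24L))/EI = (2·10·(10/3)²/4-2·10²·(10/3)/3-2·(10/3)⁴/(24·10))/50000 = -163/48600 rad
Load 2 — applied couple M₀=-19 kN·m at a=15/2 m (b=L-a=5/2):
  θ_2 = M₀x/EI  [x≤a] = (-19)·(10/3)/50000 = -19/15000 rad
Load 3 — applied couple M₀=9 kN·m at a=20/3 m (b=L-a=10/3):
  θ_3 = M₀x/EI  [x≤a] = 9·(10/3)/50000 = 3/5000 rad
Superposition: θ = Σ θ_i = -977/243000 rad ≈ -0.004021 rad

θ(10/3) = -977/243000 rad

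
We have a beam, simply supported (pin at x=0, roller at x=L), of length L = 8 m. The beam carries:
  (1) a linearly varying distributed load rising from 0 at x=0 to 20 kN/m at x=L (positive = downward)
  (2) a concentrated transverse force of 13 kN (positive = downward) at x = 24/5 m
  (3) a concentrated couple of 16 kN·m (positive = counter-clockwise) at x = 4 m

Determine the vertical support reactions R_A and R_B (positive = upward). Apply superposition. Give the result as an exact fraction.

Load 1 — triangular load w₀=20 kN/m (0→w₀ over full span):
  R_A = w₀L/6 = 20·8/6 = 80/3 kN
  R_B = w₀L/3 = 20·8/3 = 160/3 kN
Load 2 — point force P=13 kN at a=24/5 m (b=L-a=16/5):
  R_A = Pb/L = 13·(16/5)/8 = 26/5 kN
  R_B = Pa/L = 13·(24/5)/8 = 39/5 kN
Load 3 — applied couple M₀=16 kN·m at a=4 m (b=L-a=4):
  R_A = M₀/L = 16/8 = 2 kN
  R_B = -M₀/L = -16/8 = -2 kN
Superposition: R_A = 508/15 kN, R_B = 887/15 kN

R_A = 508/15 kN, R_B = 887/15 kN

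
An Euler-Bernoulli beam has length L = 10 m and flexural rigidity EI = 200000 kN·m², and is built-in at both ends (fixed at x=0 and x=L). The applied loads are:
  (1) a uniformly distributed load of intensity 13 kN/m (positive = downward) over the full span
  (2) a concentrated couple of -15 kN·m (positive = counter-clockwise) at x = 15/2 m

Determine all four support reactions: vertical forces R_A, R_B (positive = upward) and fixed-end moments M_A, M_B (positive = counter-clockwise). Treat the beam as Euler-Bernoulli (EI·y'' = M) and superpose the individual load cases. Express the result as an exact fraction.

Load 1 — uniform load w=13 kN/m over full span:
  R_A = wL/2 = 13·10/2 = 65 kN
  M_A = wL²/12 = 13·10²/12 = 325/3 kN·m
  R_B = wL/2 = 13·10/2 = 65 kN
  M_B = -wL²/12 = -13·10²/12 = -325/3 kN·m
Load 2 — applied couple M₀=-15 kN·m at a=15/2 m (b=L-a=5/2):
  R_A = 6M₀ab/L³ = 6·(-15)·(15/2)·(5/2)/10³ = -27/16 kN
  M_A = M₀b(2a-b)/L² = (-15)·(5/2)·(2·(15/2)-(5/2))/10² = -75/16 kN·m
  R_B = -6M₀ab/L³ = -6·(-15)·(15/2)·(5/2)/10³ = 27/16 kN
  M_B = M₀a(2b-a)/L² = (-15)·(15/2)·(2·(5/2)-(15/2))/10² = 45/16 kN·m
Superposition: R_A = 1013/16 kN, M_A = 4975/48 kN·m, R_B = 1067/16 kN, M_B = -5065/48 kN·m

R_A = 1013/16 kN, M_A = 4975/48 kN·m, R_B = 1067/16 kN, M_B = -5065/48 kN·m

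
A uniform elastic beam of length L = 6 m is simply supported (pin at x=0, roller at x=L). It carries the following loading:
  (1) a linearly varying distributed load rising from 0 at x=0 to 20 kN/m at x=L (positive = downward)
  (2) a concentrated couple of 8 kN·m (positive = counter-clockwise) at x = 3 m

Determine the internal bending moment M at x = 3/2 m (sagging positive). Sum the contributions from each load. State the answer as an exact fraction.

M(3/2) = 241/8 kN·m

Load 1 — triangular load w₀=20 kN/m (0→w₀ over full span):
  M_1 = w₀Lx/6 - w₀x³/(6L) = 20·6·(3/2)/6 - 20·(3/2)³/(6·6) = 225/8 kN·m
Load 2 — applied couple M₀=8 kN·m at a=3 m (b=L-a=3):
  M_2 = M₀x/L  [x≤a] = 8·(3/2)/6 = 2 kN·m
Superposition: M = Σ M_i = 241/8 kN·m ≈ 30.125000 kN·m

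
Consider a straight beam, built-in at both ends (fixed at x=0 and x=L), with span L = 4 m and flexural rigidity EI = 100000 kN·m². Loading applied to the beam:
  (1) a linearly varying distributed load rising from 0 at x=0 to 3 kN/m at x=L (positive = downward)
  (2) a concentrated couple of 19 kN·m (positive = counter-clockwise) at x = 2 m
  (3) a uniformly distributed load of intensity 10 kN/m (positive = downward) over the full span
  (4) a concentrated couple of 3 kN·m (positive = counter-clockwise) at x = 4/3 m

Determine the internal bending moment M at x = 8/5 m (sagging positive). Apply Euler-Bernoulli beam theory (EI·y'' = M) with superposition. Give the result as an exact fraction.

Load 1 — triangular load w₀=3 kN/m (0→w₀ over full span):
  M_1 = 3w₀Lx/20 - w₀L²/30 - w₀x³/(6L) = 3·3·4·(8/5)/20 - 3·4²/30 - 3·(8/5)³/(6·4) = 96/125 kN·m
Load 2 — applied couple M₀=19 kN·m at a=2 m (b=L-a=2):
  M_2 = R_Ax - M_A  [x≤a] with R_A=57/8, M_A=19/4 = (57/8)·(8/5) - (19/4) = 133/20 kN·m
Load 3 — uniform load w=10 kN/m over full span:
  M_3 = wLx/2 - wL²/12 - wx²/2 = 10·4·(8/5)/2 - 10·4²/12 - 10·(8/5)²/2 = 88/15 kN·m
Load 4 — applied couple M₀=3 kN·m at a=4/3 m (b=L-a=8/3):
  M_4 = R_Ax - M_A - M₀  [x>a] with R_A=1, M_A=0 = 1·(8/5) - 0 - 3 = -7/5 kN·m
Superposition: M = Σ M_i = 17827/1500 kN·m ≈ 11.884667 kN·m

M(8/5) = 17827/1500 kN·m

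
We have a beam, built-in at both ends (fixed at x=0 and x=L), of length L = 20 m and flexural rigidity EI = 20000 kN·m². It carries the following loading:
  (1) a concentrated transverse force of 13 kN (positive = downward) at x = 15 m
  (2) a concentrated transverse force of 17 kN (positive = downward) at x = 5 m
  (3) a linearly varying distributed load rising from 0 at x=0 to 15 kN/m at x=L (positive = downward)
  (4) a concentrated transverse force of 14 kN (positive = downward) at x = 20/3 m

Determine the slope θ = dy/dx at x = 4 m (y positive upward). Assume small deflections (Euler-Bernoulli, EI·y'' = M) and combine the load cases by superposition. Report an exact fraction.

Load 1 — point force P=13 kN at a=15 m (b=L-a=5):
  θ_1 = -Pb²x(2aL-(3a+b)x)/(2L³EI)  [x≤a] = -13·5²·4·(2·15·20-(3·15+5)·4)/(2·20³·20000) = -13/8000 rad
Load 2 — point force P=17 kN at a=5 m (b=L-a=15):
  θ_2 = -Pb²x(2aL-(3a+b)x)/(2L³EI)  [x≤a] = -17·15²·4·(2·5·20-(3·5+15)·4)/(2·20³·20000) = -153/40000 rad
Load 3 — triangular load w₀=15 kN/m (0→w₀ over full span):
  θ_3 = -w₀(2x(L-x)(L-2x)(x+2L)+x²(L-x)²)/(120LEI) = -15·(2·4·(20-4)·(20-2·4)·(4+2·20)+4²·(20-4)²)/(120·20·20000) = -14/625 rad
Load 4 — point force P=14 kN at a=20/3 m (b=L-a=40/3):
  θ_4 = -Pb²x(2aL-(3a+b)x)/(2L³EI)  [x≤a] = -14·(40/3)²·4·(2·(20/3)·20-(3·(20/3)+(40/3))·4)/(2·20³·20000) = -14/3375 rad
Superposition: θ = Σ θ_i = -17279/540000 rad ≈ -0.031998 rad

θ(4) = -17279/540000 rad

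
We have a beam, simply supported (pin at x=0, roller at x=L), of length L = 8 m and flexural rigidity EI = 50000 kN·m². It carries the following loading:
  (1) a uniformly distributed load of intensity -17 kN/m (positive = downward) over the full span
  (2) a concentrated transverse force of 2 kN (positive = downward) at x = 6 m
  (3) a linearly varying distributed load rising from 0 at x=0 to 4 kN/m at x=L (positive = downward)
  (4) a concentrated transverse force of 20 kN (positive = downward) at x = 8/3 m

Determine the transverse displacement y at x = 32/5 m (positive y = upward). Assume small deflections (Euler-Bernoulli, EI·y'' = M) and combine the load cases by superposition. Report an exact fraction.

Load 1 — uniform load w=-17 kN/m over full span:
  y_1 = -wx(L³-2Lx²+x³)/(24EI) = -(-17)·(32/5)·(8³-2·8·(32/5)²+(32/5)³)/(24·50000) = 63104/5859375 m
Load 2 — point force P=2 kN at a=6 m (b=L-a=2):
  y_2 = -Pa(L-x)(2Lx-a²-x²)/(6LEI)  [x>a] = -2·6·(8-(32/5))·(2·8·(32/5)-6²-(32/5)²)/(6·8·50000) = -159/781250 m
Load 3 — triangular load w₀=4 kN/m (0→w₀ over full span):
  y_3 = -w₀x(7L⁴-10L²x²+3x⁴)/(360LEI) = -4·(32/5)·(7·8⁴-10·8²·(32/5)²+3·(32/5)⁴)/(360·8·50000) = -65024/48828125 m
Load 4 — point force P=20 kN at a=8/3 m (b=L-a=16/3):
  y_4 = -Pa(L-x)(2Lx-a²-x²)/(6LEI)  [x>a] = -20·(8/3)·(8-(32/5))·(2·8·(32/5)-(8/3)²-(32/5)²)/(6·8·50000) = -12224/6328125 m
Superposition: y = Σ y_i = 57766637/7910156250 m ≈ 0.007303 m

y(32/5) = 57766637/7910156250 m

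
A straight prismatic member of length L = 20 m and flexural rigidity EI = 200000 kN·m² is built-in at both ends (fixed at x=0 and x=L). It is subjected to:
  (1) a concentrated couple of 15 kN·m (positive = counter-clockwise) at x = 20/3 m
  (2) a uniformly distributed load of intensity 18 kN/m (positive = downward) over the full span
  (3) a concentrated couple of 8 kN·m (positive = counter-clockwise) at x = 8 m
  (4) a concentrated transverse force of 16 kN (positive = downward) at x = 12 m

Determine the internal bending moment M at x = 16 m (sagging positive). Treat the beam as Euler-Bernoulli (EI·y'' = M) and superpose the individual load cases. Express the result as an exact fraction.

M(16) = -3419/125 kN·m

Load 1 — applied couple M₀=15 kN·m at a=20/3 m (b=L-a=40/3):
  M_1 = R_Ax - M_A - M₀  [x>a] with R_A=1, M_A=0 = 1·16 - 0 - 15 = 1 kN·m
Load 2 — uniform load w=18 kN/m over full span:
  M_2 = wLx/2 - wL²/12 - wx²/2 = 18·20·16/2 - 18·20²/12 - 18·16²/2 = -24 kN·m
Load 3 — applied couple M₀=8 kN·m at a=8 m (b=L-a=12):
  M_3 = R_Ax - M_A - M₀  [x>a] with R_A=72/125, M_A=24/25 = (72/125)·16 - (24/25) - 8 = 32/125 kN·m
Load 4 — point force P=16 kN at a=12 m (b=L-a=8):
  M_4 = Pa²(a+3b)(L-x)/L³ - Pa²b/L²  [x>a] = 16·12²·(12+3·8)·(20-16)/20³ - 16·12²·8/20² = -576/125 kN·m
Superposition: M = Σ M_i = -3419/125 kN·m ≈ -27.352000 kN·m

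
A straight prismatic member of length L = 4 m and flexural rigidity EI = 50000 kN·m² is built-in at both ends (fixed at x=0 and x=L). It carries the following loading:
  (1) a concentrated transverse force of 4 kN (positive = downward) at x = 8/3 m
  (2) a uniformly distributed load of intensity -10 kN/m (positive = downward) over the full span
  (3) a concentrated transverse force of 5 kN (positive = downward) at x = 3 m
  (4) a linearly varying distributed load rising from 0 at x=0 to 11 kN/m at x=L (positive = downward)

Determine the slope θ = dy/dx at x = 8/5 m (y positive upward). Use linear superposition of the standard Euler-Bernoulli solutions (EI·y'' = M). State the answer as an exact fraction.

θ(8/5) = -2233/562500000 rad

Load 1 — point force P=4 kN at a=8/3 m (b=L-a=4/3):
  θ_1 = -Pb²x(2aL-(3a+b)x)/(2L³EI)  [x≤a] = -4·(4/3)²·(8/5)·(2·(8/3)·4-(3·(8/3)+(4/3))·(8/5))/(2·4³·50000) = -8/703125 rad
Load 2 — uniform load w=-10 kN/m over full span:
  θ_2 = -wx(L-x)(L-2x)/(12EI) = -(-10)·(8/5)·(4-(8/5))·(4-2·(8/5))/(12·50000) = 4/78125 rad
Load 3 — point force P=5 kN at a=3 m (b=L-a=1):
  θ_3 = -Pb²x(2aL-(3a+b)x)/(2L³EI)  [x≤a] = -5·1²·(8/5)·(2·3·4-(3·3+1)·(8/5))/(2·4³·50000) = -1/100000 rad
Load 4 — triangular load w₀=11 kN/m (0→w₀ over full span):
  θ_4 = -w₀(2x(L-x)(L-2x)(x+2L)+x²(L-x)²)/(120LEI) = -11·(2·(8/5)·(4-(8/5))·(4-2·(8/5))·((8/5)+2·4)+(8/5)²·(4-(8/5))²)/(120·4·50000) = -66/1953125 rad
Superposition: θ = Σ θ_i = -2233/562500000 rad ≈ -0.000004 rad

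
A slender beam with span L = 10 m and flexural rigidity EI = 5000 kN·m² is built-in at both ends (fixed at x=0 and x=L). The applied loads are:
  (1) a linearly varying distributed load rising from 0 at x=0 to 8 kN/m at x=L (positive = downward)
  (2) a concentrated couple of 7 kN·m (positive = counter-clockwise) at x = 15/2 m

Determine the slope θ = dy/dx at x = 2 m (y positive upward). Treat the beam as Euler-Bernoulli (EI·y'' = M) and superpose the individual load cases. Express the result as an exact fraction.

Load 1 — triangular load w₀=8 kN/m (0→w₀ over full span):
  θ_1 = -w₀(2x(L-x)(L-2x)(x+2L)+x²(L-x)²)/(120LEI) = -8·(2·2·(10-2)·(10-2·2)·(2+2·10)+2²·(10-2)²)/(120·10·5000) = -56/9375 rad
Load 2 — applied couple M₀=7 kN·m at a=15/2 m (b=L-a=5/2):
  θ_2 = (R_Ax²/2 - M_Ax)/EI  [x≤a] with R_A=63/80, M_A=35/16 = ((63/80)·2²/2 - (35/16)·2)/5000 = -7/12500 rad
Superposition: θ = Σ θ_i = -49/7500 rad ≈ -0.006533 rad

θ(2) = -49/7500 rad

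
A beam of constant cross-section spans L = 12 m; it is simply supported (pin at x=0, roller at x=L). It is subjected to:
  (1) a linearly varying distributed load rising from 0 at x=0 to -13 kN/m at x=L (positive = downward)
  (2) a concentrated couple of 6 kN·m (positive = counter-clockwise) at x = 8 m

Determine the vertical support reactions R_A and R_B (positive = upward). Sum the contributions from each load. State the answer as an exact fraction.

R_A = -51/2 kN, R_B = -105/2 kN

Load 1 — triangular load w₀=-13 kN/m (0→w₀ over full span):
  R_A = w₀L/6 = (-13)·12/6 = -26 kN
  R_B = w₀L/3 = (-13)·12/3 = -52 kN
Load 2 — applied couple M₀=6 kN·m at a=8 m (b=L-a=4):
  R_A = M₀/L = 6/12 = 1/2 kN
  R_B = -M₀/L = -6/12 = -1/2 kN
Superposition: R_A = -51/2 kN, R_B = -105/2 kN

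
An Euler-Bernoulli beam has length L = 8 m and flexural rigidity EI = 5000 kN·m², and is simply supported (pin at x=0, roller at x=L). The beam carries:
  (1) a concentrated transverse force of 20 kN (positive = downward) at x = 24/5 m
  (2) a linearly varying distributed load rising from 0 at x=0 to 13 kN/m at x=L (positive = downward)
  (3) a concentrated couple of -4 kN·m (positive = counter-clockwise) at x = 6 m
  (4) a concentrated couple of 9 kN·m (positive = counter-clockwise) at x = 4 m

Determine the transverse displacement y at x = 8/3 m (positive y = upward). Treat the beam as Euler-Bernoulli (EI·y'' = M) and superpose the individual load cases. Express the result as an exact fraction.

Load 1 — point force P=20 kN at a=24/5 m (b=L-a=16/5):
  y_1 = -Pbx(L²-b²-x²)/(6LEI)  [x≤a] = -20·(16/5)·(8/3)·(8²-(16/5)²-(8/3)²)/(6·8·5000) = -41984/1265625 m
Load 2 — triangular load w₀=13 kN/m (0→w₀ over full span):
  y_2 = -w₀x(7L⁴-10L²x²+3x⁴)/(360LEI) = -13·(8/3)·(7·8⁴-10·8²·(8/3)²+3·(8/3)⁴)/(360·8·5000) = -26624/455625 m
Load 3 — applied couple M₀=-4 kN·m at a=6 m (b=L-a=2):
  y_3 = (M₀x³/(6L)+C₁x)/EI  [x≤a] with C₁=M₀(3b²-L²)/(6L)=13/3 = ((-4)·(8/3)³/(6·8)+(13/3)·(8/3))/5000 = 101/50625 m
Load 4 — applied couple M₀=9 kN·m at a=4 m (b=L-a=4):
  y_4 = (M₀x³/(6L)+C₁x)/EI  [x≤a] with C₁=M₀(3b²-L²)/(6L)=-3 = (9·(8/3)³/(6·8)+(-3)·(8/3))/5000 = -1/1125 m
Superposition: y = Σ y_i = -1030856/11390625 m ≈ -0.090500 m

y(8/3) = -1030856/11390625 m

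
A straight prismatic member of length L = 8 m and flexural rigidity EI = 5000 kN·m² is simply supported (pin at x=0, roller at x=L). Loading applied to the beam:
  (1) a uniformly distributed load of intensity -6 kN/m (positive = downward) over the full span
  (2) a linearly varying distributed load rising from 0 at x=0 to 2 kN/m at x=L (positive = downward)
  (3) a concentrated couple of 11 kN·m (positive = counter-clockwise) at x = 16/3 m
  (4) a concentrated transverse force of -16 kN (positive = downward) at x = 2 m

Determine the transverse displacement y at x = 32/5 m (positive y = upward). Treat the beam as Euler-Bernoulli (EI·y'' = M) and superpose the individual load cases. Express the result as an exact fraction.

Load 1 — uniform load w=-6 kN/m over full span:
  y_1 = -wx(L³-2Lx²+x³)/(24EI) = -(-6)·(32/5)·(8³-2·8·(32/5)²+(32/5)³)/(24·5000) = 14848/390625 m
Load 2 — triangular load w₀=2 kN/m (0→w₀ over full span):
  y_2 = -w₀x(7L⁴-10L²x²+3x⁴)/(360LEI) = -2·(32/5)·(7·8⁴-10·8²·(32/5)²+3·(32/5)⁴)/(360·8·5000) = -65024/9765625 m
Load 3 — applied couple M₀=11 kN·m at a=16/3 m (b=L-a=8/3):
  y_3 = (M₀x³/(6L)-M₀(x-a)²/2+C₁x)/EI  [x>a] with C₁=M₀(3b²-L²)/(6L)=-88/9 = (11·(32/5)³/(6·8)-11·((32/5)-(16/3))²/2+(-88/9)·(32/5))/5000 = -1232/703125 m
Load 4 — point force P=-16 kN at a=2 m (b=L-a=6):
  y_4 = -Pa(L-x)(2Lx-a²-x²)/(6LEI)  [x>a] = -(-16)·2·(8-(32/5))·(2·8·(32/5)-2²-(32/5)²)/(6·8·5000) = 2872/234375 m
Superposition: y = Σ y_i = 3678584/87890625 m ≈ 0.041854 m

y(32/5) = 3678584/87890625 m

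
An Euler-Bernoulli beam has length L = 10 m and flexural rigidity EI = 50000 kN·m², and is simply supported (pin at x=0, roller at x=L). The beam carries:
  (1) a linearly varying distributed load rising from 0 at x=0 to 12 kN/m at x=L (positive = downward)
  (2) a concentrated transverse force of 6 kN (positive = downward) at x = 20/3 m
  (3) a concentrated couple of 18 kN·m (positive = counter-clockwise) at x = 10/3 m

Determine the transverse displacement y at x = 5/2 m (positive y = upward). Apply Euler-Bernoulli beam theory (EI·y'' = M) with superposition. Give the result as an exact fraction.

y(5/2) = -78991/6912000 m

Load 1 — triangular load w₀=12 kN/m (0→w₀ over full span):
  y_1 = -w₀x(7L⁴-10L²x²+3x⁴)/(360LEI) = -12·(5/2)·(7·10⁴-10·10²·(5/2)²+3·(5/2)⁴)/(360·10·50000) = -109/10240 m
Load 2 — point force P=6 kN at a=20/3 m (b=L-a=10/3):
  y_2 = -Pbx(L²-b²-x²)/(6LEI)  [x≤a] = -6·(10/3)·(5/2)·(10²-(10/3)²-(5/2)²)/(6·10·50000) = -119/86400 m
Load 3 — applied couple M₀=18 kN·m at a=10/3 m (b=L-a=20/3):
  y_3 = (M₀x³/(6L)+C₁x)/EI  [x≤a] with C₁=M₀(3b²-L²)/(6L)=10 = (18·(5/2)³/(6·10)+10·(5/2))/50000 = 19/32000 m
Superposition: y = Σ y_i = -78991/6912000 m ≈ -0.011428 m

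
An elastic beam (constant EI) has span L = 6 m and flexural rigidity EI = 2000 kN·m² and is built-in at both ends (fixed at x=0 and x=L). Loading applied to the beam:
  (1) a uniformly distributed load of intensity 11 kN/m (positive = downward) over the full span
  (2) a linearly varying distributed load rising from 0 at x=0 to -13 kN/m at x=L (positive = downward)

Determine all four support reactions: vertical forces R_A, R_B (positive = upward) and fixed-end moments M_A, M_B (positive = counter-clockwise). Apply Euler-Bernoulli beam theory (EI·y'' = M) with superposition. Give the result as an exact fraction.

R_A = 213/10 kN, M_A = 87/5 kN·m, R_B = 57/10 kN, M_B = -48/5 kN·m

Load 1 — uniform load w=11 kN/m over full span:
  R_A = wL/2 = 11·6/2 = 33 kN
  M_A = wL²/12 = 11·6²/12 = 33 kN·m
  R_B = wL/2 = 11·6/2 = 33 kN
  M_B = -wL²/12 = -11·6²/12 = -33 kN·m
Load 2 — triangular load w₀=-13 kN/m (0→w₀ over full span):
  R_A = 3w₀L/20 = 3·(-13)·6/20 = -117/10 kN
  M_A = w₀L²/30 = (-13)·6²/30 = -78/5 kN·m
  R_B = 7w₀L/20 = 7·(-13)·6/20 = -273/10 kN
  M_B = -w₀L²/20 = -(-13)·6²/20 = 117/5 kN·m
Superposition: R_A = 213/10 kN, M_A = 87/5 kN·m, R_B = 57/10 kN, M_B = -48/5 kN·m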